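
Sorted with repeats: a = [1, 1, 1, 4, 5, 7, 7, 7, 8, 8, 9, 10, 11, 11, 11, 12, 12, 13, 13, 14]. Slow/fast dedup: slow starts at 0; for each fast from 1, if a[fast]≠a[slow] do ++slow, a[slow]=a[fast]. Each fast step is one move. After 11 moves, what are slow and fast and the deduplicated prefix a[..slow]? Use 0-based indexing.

slow=6, fast=12, prefix=[1, 4, 5, 7, 8, 9, 10]

slow=0 fast=1: a[fast]=1=a[slow] dup, fast++
slow=0 fast=2: a[fast]=1=a[slow] dup, fast++
slow=0 fast=3: a[fast]=4≠a[slow]=1 write a[1]=4, slow++,fast++
slow=1 fast=4: a[fast]=5≠a[slow]=4 write a[2]=5, slow++,fast++
slow=2 fast=5: a[fast]=7≠a[slow]=5 write a[3]=7, slow++,fast++
slow=3 fast=6: a[fast]=7=a[slow] dup, fast++
slow=3 fast=7: a[fast]=7=a[slow] dup, fast++
slow=3 fast=8: a[fast]=8≠a[slow]=7 write a[4]=8, slow++,fast++
slow=4 fast=9: a[fast]=8=a[slow] dup, fast++
slow=4 fast=10: a[fast]=9≠a[slow]=8 write a[5]=9, slow++,fast++
slow=5 fast=11: a[fast]=10≠a[slow]=9 write a[6]=10, slow++,fast++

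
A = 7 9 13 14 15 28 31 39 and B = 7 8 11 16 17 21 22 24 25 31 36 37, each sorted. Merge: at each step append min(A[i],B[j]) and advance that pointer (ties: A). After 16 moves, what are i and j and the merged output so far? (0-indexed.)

i=0 j=0: A[i]=7<=B[j]=7 take 7, i++
i=1 j=0: A[i]=9>B[j]=7 take 7, j++
i=1 j=1: A[i]=9>B[j]=8 take 8, j++
i=1 j=2: A[i]=9<=B[j]=11 take 9, i++
i=2 j=2: A[i]=13>B[j]=11 take 11, j++
i=2 j=3: A[i]=13<=B[j]=16 take 13, i++
i=3 j=3: A[i]=14<=B[j]=16 take 14, i++
i=4 j=3: A[i]=15<=B[j]=16 take 15, i++
i=5 j=3: A[i]=28>B[j]=16 take 16, j++
i=5 j=4: A[i]=28>B[j]=17 take 17, j++
i=5 j=5: A[i]=28>B[j]=21 take 21, j++
i=5 j=6: A[i]=28>B[j]=22 take 22, j++
i=5 j=7: A[i]=28>B[j]=24 take 24, j++
i=5 j=8: A[i]=28>B[j]=25 take 25, j++
i=5 j=9: A[i]=28<=B[j]=31 take 28, i++
i=6 j=9: A[i]=31<=B[j]=31 take 31, i++

i=7, j=9, merged so far=[7, 7, 8, 9, 11, 13, 14, 15, 16, 17, 21, 22, 24, 25, 28, 31]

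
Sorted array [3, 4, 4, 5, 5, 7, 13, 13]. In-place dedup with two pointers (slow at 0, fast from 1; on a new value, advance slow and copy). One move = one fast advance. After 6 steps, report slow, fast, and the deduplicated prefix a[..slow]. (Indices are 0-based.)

(s=0,f=1) a[fast]=4≠a[slow]=3 write a[1]=4 → slow++,fast++
(s=1,f=2) a[fast]=4=a[slow] dup → fast++
(s=1,f=3) a[fast]=5≠a[slow]=4 write a[2]=5 → slow++,fast++
(s=2,f=4) a[fast]=5=a[slow] dup → fast++
(s=2,f=5) a[fast]=7≠a[slow]=5 write a[3]=7 → slow++,fast++
(s=3,f=6) a[fast]=13≠a[slow]=7 write a[4]=13 → slow++,fast++

slow=4, fast=7, prefix=[3, 4, 5, 7, 13]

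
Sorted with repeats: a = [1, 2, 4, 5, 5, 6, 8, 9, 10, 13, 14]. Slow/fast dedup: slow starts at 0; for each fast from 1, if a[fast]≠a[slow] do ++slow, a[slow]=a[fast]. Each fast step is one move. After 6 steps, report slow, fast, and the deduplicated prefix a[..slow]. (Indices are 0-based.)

(s=0,f=1) a[fast]=2≠a[slow]=1 write a[1]=2 → slow++,fast++
(s=1,f=2) a[fast]=4≠a[slow]=2 write a[2]=4 → slow++,fast++
(s=2,f=3) a[fast]=5≠a[slow]=4 write a[3]=5 → slow++,fast++
(s=3,f=4) a[fast]=5=a[slow] dup → fast++
(s=3,f=5) a[fast]=6≠a[slow]=5 write a[4]=6 → slow++,fast++
(s=4,f=6) a[fast]=8≠a[slow]=6 write a[5]=8 → slow++,fast++

slow=5, fast=7, prefix=[1, 2, 4, 5, 6, 8]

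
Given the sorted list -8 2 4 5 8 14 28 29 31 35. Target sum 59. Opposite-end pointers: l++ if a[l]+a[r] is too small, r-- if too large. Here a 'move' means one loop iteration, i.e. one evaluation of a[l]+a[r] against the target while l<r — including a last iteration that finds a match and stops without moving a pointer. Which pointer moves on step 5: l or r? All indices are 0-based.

l

l=0 r=9: -8+35=27 <59, l++
l=1 r=9: 2+35=37 <59, l++
l=2 r=9: 4+35=39 <59, l++
l=3 r=9: 5+35=40 <59, l++
l=4 r=9: 8+35=43 <59, l++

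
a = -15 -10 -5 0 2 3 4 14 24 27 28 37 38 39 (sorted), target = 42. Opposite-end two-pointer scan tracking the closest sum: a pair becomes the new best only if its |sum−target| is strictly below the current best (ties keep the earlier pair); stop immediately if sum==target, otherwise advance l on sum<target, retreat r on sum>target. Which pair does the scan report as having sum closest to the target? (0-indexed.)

pair (3, 39) with sum 42 (|Δ|=0)

[0,13] -15+39=24 d=18 * → l++
[1,13] -10+39=29 d=13 * → l++
[2,13] -5+39=34 d=8 * → l++
[3,13] 0+39=39 d=3 * → l++
[4,13] 2+39=41 d=1 * → l++
[5,13] 3+39=42 d=0 * → stop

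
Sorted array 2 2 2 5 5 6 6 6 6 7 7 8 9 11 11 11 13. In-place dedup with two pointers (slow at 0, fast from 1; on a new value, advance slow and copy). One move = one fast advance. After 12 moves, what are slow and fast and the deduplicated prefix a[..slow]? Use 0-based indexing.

(s=0,f=1) a[fast]=2=a[slow] dup → fast++
(s=0,f=2) a[fast]=2=a[slow] dup → fast++
(s=0,f=3) a[fast]=5≠a[slow]=2 write a[1]=5 → slow++,fast++
(s=1,f=4) a[fast]=5=a[slow] dup → fast++
(s=1,f=5) a[fast]=6≠a[slow]=5 write a[2]=6 → slow++,fast++
(s=2,f=6) a[fast]=6=a[slow] dup → fast++
(s=2,f=7) a[fast]=6=a[slow] dup → fast++
(s=2,f=8) a[fast]=6=a[slow] dup → fast++
(s=2,f=9) a[fast]=7≠a[slow]=6 write a[3]=7 → slow++,fast++
(s=3,f=10) a[fast]=7=a[slow] dup → fast++
(s=3,f=11) a[fast]=8≠a[slow]=7 write a[4]=8 → slow++,fast++
(s=4,f=12) a[fast]=9≠a[slow]=8 write a[5]=9 → slow++,fast++

slow=5, fast=13, prefix=[2, 5, 6, 7, 8, 9]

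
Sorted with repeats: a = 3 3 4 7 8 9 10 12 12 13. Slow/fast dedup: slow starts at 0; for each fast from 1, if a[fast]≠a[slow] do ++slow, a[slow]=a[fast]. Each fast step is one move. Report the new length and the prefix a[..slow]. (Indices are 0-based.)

slow=0 fast=1: a[fast]=3=a[slow] dup, fast++
slow=0 fast=2: a[fast]=4≠a[slow]=3 write a[1]=4, slow++,fast++
slow=1 fast=3: a[fast]=7≠a[slow]=4 write a[2]=7, slow++,fast++
slow=2 fast=4: a[fast]=8≠a[slow]=7 write a[3]=8, slow++,fast++
slow=3 fast=5: a[fast]=9≠a[slow]=8 write a[4]=9, slow++,fast++
slow=4 fast=6: a[fast]=10≠a[slow]=9 write a[5]=10, slow++,fast++
slow=5 fast=7: a[fast]=12≠a[slow]=10 write a[6]=12, slow++,fast++
slow=6 fast=8: a[fast]=12=a[slow] dup, fast++
slow=6 fast=9: a[fast]=13≠a[slow]=12 write a[7]=13, slow++,fast++

length 8; prefix = [3, 4, 7, 8, 9, 10, 12, 13]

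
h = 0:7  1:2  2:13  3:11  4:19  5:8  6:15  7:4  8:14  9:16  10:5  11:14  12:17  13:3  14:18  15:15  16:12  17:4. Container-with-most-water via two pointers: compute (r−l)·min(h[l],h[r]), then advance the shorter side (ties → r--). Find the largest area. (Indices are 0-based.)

max area = 180

l=0 r=17: min(7,4)*17=68 best=68 *, r--
l=0 r=16: min(7,12)*16=112 best=112 *, l++
l=1 r=16: min(2,12)*15=30 best=112, l++
l=2 r=16: min(13,12)*14=168 best=168 *, r--
l=2 r=15: min(13,15)*13=169 best=169 *, l++
l=3 r=15: min(11,15)*12=132 best=169, l++
l=4 r=15: min(19,15)*11=165 best=169, r--
l=4 r=14: min(19,18)*10=180 best=180 *, r--
l=4 r=13: min(19,3)*9=27 best=180, r--
l=4 r=12: min(19,17)*8=136 best=180, r--
l=4 r=11: min(19,14)*7=98 best=180, r--
l=4 r=10: min(19,5)*6=30 best=180, r--
l=4 r=9: min(19,16)*5=80 best=180, r--
l=4 r=8: min(19,14)*4=56 best=180, r--
l=4 r=7: min(19,4)*3=12 best=180, r--
l=4 r=6: min(19,15)*2=30 best=180, r--
l=4 r=5: min(19,8)*1=8 best=180, r--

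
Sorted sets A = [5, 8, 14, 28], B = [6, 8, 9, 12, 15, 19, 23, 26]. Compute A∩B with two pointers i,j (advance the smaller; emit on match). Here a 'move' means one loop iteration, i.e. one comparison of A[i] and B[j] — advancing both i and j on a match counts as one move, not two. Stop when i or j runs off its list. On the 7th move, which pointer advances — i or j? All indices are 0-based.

[i=0,j=0] 5<6 → i++
[i=1,j=0] 8>6 → j++
[i=1,j=1] 8==8 emit → i++,j++
[i=2,j=2] 14>9 → j++
[i=2,j=3] 14>12 → j++
[i=2,j=4] 14<15 → i++
[i=3,j=4] 28>15 → j++

j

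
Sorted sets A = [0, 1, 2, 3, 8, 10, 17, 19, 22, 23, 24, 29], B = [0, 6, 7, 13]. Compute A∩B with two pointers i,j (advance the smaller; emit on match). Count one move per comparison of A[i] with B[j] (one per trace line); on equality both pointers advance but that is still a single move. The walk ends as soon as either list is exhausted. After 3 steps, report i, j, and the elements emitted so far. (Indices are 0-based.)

i=3, j=1, emitted=[0]

i=0 j=0: 0==0 emit, i++,j++
i=1 j=1: 1<6, i++
i=2 j=1: 2<6, i++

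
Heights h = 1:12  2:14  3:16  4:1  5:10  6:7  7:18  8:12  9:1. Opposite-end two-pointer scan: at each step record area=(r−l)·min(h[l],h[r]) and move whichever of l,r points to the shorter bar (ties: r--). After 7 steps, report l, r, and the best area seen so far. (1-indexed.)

l=1 r=9: min(12,1)*8=8 best=8 *, r--
l=1 r=8: min(12,12)*7=84 best=84 *, r--
l=1 r=7: min(12,18)*6=72 best=84, l++
l=2 r=7: min(14,18)*5=70 best=84, l++
l=3 r=7: min(16,18)*4=64 best=84, l++
l=4 r=7: min(1,18)*3=3 best=84, l++
l=5 r=7: min(10,18)*2=20 best=84, l++

l=6, r=7, best area=84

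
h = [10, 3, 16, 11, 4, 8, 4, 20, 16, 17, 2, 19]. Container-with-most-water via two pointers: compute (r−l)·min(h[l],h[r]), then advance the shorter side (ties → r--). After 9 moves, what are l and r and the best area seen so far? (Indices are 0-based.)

l=0 r=11: min(10,19)*11=110 best=110 *, l++
l=1 r=11: min(3,19)*10=30 best=110, l++
l=2 r=11: min(16,19)*9=144 best=144 *, l++
l=3 r=11: min(11,19)*8=88 best=144, l++
l=4 r=11: min(4,19)*7=28 best=144, l++
l=5 r=11: min(8,19)*6=48 best=144, l++
l=6 r=11: min(4,19)*5=20 best=144, l++
l=7 r=11: min(20,19)*4=76 best=144, r--
l=7 r=10: min(20,2)*3=6 best=144, r--

l=7, r=9, best area=144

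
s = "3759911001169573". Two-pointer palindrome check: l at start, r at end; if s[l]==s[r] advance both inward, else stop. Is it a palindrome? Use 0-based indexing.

[0,15] '3'=='3' → l++,r--
[1,14] '7'=='7' → l++,r--
[2,13] '5'=='5' → l++,r--
[3,12] '9'=='9' → l++,r--
[4,11] '9'!='6' → stop

not a palindrome (mismatch at 4,11)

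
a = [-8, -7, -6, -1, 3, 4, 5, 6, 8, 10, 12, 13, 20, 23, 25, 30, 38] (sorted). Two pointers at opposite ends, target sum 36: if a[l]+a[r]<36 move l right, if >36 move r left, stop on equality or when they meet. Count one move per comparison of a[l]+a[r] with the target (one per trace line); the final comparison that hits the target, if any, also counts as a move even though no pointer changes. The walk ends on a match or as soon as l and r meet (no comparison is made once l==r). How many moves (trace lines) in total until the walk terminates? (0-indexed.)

[0,16] -8+38=30 <36 → l++
[1,16] -7+38=31 <36 → l++
[2,16] -6+38=32 <36 → l++
[3,16] -1+38=37 >36 → r--
[3,15] -1+30=29 <36 → l++
[4,15] 3+30=33 <36 → l++
[5,15] 4+30=34 <36 → l++
[6,15] 5+30=35 <36 → l++
[7,15] 6+30=36 → found

9 moves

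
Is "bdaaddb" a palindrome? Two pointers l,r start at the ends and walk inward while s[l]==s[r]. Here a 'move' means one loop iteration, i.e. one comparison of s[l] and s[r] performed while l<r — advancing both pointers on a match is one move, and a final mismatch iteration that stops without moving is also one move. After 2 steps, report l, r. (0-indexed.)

l=2, r=4

[0,6] 'b'=='b' → l++,r--
[1,5] 'd'=='d' → l++,r--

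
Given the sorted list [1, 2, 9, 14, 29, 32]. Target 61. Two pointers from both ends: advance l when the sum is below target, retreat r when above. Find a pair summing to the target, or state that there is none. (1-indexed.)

(29, 32)

l=1 r=6: 1+32=33 <61, l++
l=2 r=6: 2+32=34 <61, l++
l=3 r=6: 9+32=41 <61, l++
l=4 r=6: 14+32=46 <61, l++
l=5 r=6: 29+32=61, found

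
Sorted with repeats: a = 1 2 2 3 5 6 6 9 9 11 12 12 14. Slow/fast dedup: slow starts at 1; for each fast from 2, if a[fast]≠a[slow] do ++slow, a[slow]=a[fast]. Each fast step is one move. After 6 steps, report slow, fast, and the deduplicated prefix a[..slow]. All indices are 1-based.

slow=1 fast=2: a[fast]=2≠a[slow]=1 write a[2]=2, slow++,fast++
slow=2 fast=3: a[fast]=2=a[slow] dup, fast++
slow=2 fast=4: a[fast]=3≠a[slow]=2 write a[3]=3, slow++,fast++
slow=3 fast=5: a[fast]=5≠a[slow]=3 write a[4]=5, slow++,fast++
slow=4 fast=6: a[fast]=6≠a[slow]=5 write a[5]=6, slow++,fast++
slow=5 fast=7: a[fast]=6=a[slow] dup, fast++

slow=5, fast=8, prefix=[1, 2, 3, 5, 6]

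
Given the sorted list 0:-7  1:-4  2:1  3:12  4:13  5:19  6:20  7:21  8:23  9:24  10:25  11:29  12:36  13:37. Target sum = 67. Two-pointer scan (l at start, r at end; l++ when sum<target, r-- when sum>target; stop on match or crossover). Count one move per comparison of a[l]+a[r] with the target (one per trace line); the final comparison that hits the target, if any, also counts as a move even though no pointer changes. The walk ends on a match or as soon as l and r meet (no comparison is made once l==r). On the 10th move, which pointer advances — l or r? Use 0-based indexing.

[0,13] -7+37=30 <67 → l++
[1,13] -4+37=33 <67 → l++
[2,13] 1+37=38 <67 → l++
[3,13] 12+37=49 <67 → l++
[4,13] 13+37=50 <67 → l++
[5,13] 19+37=56 <67 → l++
[6,13] 20+37=57 <67 → l++
[7,13] 21+37=58 <67 → l++
[8,13] 23+37=60 <67 → l++
[9,13] 24+37=61 <67 → l++

l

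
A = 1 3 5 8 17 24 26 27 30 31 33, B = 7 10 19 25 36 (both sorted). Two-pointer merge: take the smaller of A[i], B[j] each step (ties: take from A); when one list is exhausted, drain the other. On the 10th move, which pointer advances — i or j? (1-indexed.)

[i=1,j=1] A[i]=1<=B[j]=7 take 1 → i++
[i=2,j=1] A[i]=3<=B[j]=7 take 3 → i++
[i=3,j=1] A[i]=5<=B[j]=7 take 5 → i++
[i=4,j=1] A[i]=8>B[j]=7 take 7 → j++
[i=4,j=2] A[i]=8<=B[j]=10 take 8 → i++
[i=5,j=2] A[i]=17>B[j]=10 take 10 → j++
[i=5,j=3] A[i]=17<=B[j]=19 take 17 → i++
[i=6,j=3] A[i]=24>B[j]=19 take 19 → j++
[i=6,j=4] A[i]=24<=B[j]=25 take 24 → i++
[i=7,j=4] A[i]=26>B[j]=25 take 25 → j++

j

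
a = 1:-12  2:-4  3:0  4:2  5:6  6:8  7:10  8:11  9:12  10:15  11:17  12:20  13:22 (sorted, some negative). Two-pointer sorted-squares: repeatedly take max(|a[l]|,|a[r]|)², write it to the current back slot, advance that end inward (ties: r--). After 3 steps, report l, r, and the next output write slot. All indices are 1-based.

l=1, r=10, next write slot=10

[1,13] |-12|<=|22| out[13]=484 → r--
[1,12] |-12|<=|20| out[12]=400 → r--
[1,11] |-12|<=|17| out[11]=289 → r--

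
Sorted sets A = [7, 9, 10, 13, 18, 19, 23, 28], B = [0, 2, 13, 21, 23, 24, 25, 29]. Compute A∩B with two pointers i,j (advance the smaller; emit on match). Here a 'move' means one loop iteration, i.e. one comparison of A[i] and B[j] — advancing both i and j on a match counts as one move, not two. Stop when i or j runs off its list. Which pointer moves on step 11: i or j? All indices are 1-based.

j

[i=1,j=1] 7>0 → j++
[i=1,j=2] 7>2 → j++
[i=1,j=3] 7<13 → i++
[i=2,j=3] 9<13 → i++
[i=3,j=3] 10<13 → i++
[i=4,j=3] 13==13 emit → i++,j++
[i=5,j=4] 18<21 → i++
[i=6,j=4] 19<21 → i++
[i=7,j=4] 23>21 → j++
[i=7,j=5] 23==23 emit → i++,j++
[i=8,j=6] 28>24 → j++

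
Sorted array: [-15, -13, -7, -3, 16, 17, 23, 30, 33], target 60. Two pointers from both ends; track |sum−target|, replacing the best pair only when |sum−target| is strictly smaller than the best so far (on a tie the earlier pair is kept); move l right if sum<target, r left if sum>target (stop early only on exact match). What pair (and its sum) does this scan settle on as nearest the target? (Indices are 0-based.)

pair (30, 33) with sum 63 (|Δ|=3)

l=0 r=8: -15+33=18 d=42 *, l++
l=1 r=8: -13+33=20 d=40 *, l++
l=2 r=8: -7+33=26 d=34 *, l++
l=3 r=8: -3+33=30 d=30 *, l++
l=4 r=8: 16+33=49 d=11 *, l++
l=5 r=8: 17+33=50 d=10 *, l++
l=6 r=8: 23+33=56 d=4 *, l++
l=7 r=8: 30+33=63 d=3 *, r--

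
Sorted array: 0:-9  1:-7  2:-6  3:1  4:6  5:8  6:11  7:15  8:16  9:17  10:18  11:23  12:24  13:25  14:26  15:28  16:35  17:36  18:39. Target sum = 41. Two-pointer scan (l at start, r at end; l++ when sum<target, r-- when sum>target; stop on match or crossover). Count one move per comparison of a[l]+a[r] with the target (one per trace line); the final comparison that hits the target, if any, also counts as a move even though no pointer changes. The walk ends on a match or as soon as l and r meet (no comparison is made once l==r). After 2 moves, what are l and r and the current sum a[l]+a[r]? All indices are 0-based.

[0,18] -9+39=30 <41 → l++
[1,18] -7+39=32 <41 → l++

l=2, r=18, sum=33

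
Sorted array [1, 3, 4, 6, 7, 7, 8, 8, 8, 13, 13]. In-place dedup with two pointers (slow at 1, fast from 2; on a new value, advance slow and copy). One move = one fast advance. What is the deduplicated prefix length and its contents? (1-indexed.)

slow=1 fast=2: a[fast]=3≠a[slow]=1 write a[2]=3, slow++,fast++
slow=2 fast=3: a[fast]=4≠a[slow]=3 write a[3]=4, slow++,fast++
slow=3 fast=4: a[fast]=6≠a[slow]=4 write a[4]=6, slow++,fast++
slow=4 fast=5: a[fast]=7≠a[slow]=6 write a[5]=7, slow++,fast++
slow=5 fast=6: a[fast]=7=a[slow] dup, fast++
slow=5 fast=7: a[fast]=8≠a[slow]=7 write a[6]=8, slow++,fast++
slow=6 fast=8: a[fast]=8=a[slow] dup, fast++
slow=6 fast=9: a[fast]=8=a[slow] dup, fast++
slow=6 fast=10: a[fast]=13≠a[slow]=8 write a[7]=13, slow++,fast++
slow=7 fast=11: a[fast]=13=a[slow] dup, fast++

length 7; prefix = [1, 3, 4, 6, 7, 8, 13]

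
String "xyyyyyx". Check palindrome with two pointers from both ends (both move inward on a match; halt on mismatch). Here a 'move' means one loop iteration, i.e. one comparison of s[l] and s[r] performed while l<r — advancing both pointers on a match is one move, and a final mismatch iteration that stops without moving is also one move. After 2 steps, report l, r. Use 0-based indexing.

l=0 r=6: 'x'=='x', l++,r--
l=1 r=5: 'y'=='y', l++,r--

l=2, r=4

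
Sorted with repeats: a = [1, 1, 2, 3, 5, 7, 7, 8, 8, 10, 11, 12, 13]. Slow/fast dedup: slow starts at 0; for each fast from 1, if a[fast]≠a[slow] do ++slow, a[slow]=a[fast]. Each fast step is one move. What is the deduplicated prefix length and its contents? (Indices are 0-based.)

(s=0,f=1) a[fast]=1=a[slow] dup → fast++
(s=0,f=2) a[fast]=2≠a[slow]=1 write a[1]=2 → slow++,fast++
(s=1,f=3) a[fast]=3≠a[slow]=2 write a[2]=3 → slow++,fast++
(s=2,f=4) a[fast]=5≠a[slow]=3 write a[3]=5 → slow++,fast++
(s=3,f=5) a[fast]=7≠a[slow]=5 write a[4]=7 → slow++,fast++
(s=4,f=6) a[fast]=7=a[slow] dup → fast++
(s=4,f=7) a[fast]=8≠a[slow]=7 write a[5]=8 → slow++,fast++
(s=5,f=8) a[fast]=8=a[slow] dup → fast++
(s=5,f=9) a[fast]=10≠a[slow]=8 write a[6]=10 → slow++,fast++
(s=6,f=10) a[fast]=11≠a[slow]=10 write a[7]=11 → slow++,fast++
(s=7,f=11) a[fast]=12≠a[slow]=11 write a[8]=12 → slow++,fast++
(s=8,f=12) a[fast]=13≠a[slow]=12 write a[9]=13 → slow++,fast++

length 10; prefix = [1, 2, 3, 5, 7, 8, 10, 11, 12, 13]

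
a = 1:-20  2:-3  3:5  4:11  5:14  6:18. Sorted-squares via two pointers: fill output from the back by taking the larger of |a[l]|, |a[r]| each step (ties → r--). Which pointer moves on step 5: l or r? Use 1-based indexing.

r

l=1 r=6: |-20|>|18| out[6]=400, l++
l=2 r=6: |-3|<=|18| out[5]=324, r--
l=2 r=5: |-3|<=|14| out[4]=196, r--
l=2 r=4: |-3|<=|11| out[3]=121, r--
l=2 r=3: |-3|<=|5| out[2]=25, r--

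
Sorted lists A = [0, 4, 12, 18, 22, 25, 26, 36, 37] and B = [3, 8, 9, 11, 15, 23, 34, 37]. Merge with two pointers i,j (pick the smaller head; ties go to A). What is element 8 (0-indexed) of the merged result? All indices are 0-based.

[i=0,j=0] A[i]=0<=B[j]=3 take 0 → i++
[i=1,j=0] A[i]=4>B[j]=3 take 3 → j++
[i=1,j=1] A[i]=4<=B[j]=8 take 4 → i++
[i=2,j=1] A[i]=12>B[j]=8 take 8 → j++
[i=2,j=2] A[i]=12>B[j]=9 take 9 → j++
[i=2,j=3] A[i]=12>B[j]=11 take 11 → j++
[i=2,j=4] A[i]=12<=B[j]=15 take 12 → i++
[i=3,j=4] A[i]=18>B[j]=15 take 15 → j++
[i=3,j=5] A[i]=18<=B[j]=23 take 18 → i++
[i=4,j=5] A[i]=22<=B[j]=23 take 22 → i++
[i=5,j=5] A[i]=25>B[j]=23 take 23 → j++
[i=5,j=6] A[i]=25<=B[j]=34 take 25 → i++
[i=6,j=6] A[i]=26<=B[j]=34 take 26 → i++
[i=7,j=6] A[i]=36>B[j]=34 take 34 → j++
[i=7,j=7] A[i]=36<=B[j]=37 take 36 → i++
[i=8,j=7] A[i]=37<=B[j]=37 take 37 → i++
[i=9,j=7] A done, take B[j]=37 → j++

merged[8] = 18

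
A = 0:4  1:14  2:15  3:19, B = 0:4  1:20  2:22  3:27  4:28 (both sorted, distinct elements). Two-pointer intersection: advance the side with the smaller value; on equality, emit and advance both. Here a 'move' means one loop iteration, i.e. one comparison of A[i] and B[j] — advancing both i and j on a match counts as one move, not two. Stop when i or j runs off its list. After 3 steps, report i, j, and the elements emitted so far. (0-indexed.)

[i=0,j=0] 4==4 emit → i++,j++
[i=1,j=1] 14<20 → i++
[i=2,j=1] 15<20 → i++

i=3, j=1, emitted=[4]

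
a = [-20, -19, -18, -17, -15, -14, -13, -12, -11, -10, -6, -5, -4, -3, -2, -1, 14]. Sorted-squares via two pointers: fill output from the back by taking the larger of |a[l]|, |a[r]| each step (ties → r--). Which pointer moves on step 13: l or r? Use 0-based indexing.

l

[0,16] |-20|>|14| out[16]=400 → l++
[1,16] |-19|>|14| out[15]=361 → l++
[2,16] |-18|>|14| out[14]=324 → l++
[3,16] |-17|>|14| out[13]=289 → l++
[4,16] |-15|>|14| out[12]=225 → l++
[5,16] |-14|<=|14| out[11]=196 → r--
[5,15] |-14|>|-1| out[10]=196 → l++
[6,15] |-13|>|-1| out[9]=169 → l++
[7,15] |-12|>|-1| out[8]=144 → l++
[8,15] |-11|>|-1| out[7]=121 → l++
[9,15] |-10|>|-1| out[6]=100 → l++
[10,15] |-6|>|-1| out[5]=36 → l++
[11,15] |-5|>|-1| out[4]=25 → l++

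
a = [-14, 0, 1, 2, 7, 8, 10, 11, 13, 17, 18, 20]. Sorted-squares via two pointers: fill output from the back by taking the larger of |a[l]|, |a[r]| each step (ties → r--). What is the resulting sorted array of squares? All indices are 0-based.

[0,11] |-14|<=|20| out[11]=400 → r--
[0,10] |-14|<=|18| out[10]=324 → r--
[0,9] |-14|<=|17| out[9]=289 → r--
[0,8] |-14|>|13| out[8]=196 → l++
[1,8] |0|<=|13| out[7]=169 → r--
[1,7] |0|<=|11| out[6]=121 → r--
[1,6] |0|<=|10| out[5]=100 → r--
[1,5] |0|<=|8| out[4]=64 → r--
[1,4] |0|<=|7| out[3]=49 → r--
[1,3] |0|<=|2| out[2]=4 → r--
[1,2] |0|<=|1| out[1]=1 → r--
[1,1] |0|<=|0| out[0]=0 → r--

[0, 1, 4, 49, 64, 100, 121, 169, 196, 289, 324, 400]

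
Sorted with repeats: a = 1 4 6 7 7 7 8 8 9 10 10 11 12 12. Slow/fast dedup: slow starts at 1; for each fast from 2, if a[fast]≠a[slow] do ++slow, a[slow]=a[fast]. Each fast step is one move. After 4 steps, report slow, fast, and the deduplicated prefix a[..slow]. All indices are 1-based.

slow=4, fast=6, prefix=[1, 4, 6, 7]

slow=1 fast=2: a[fast]=4≠a[slow]=1 write a[2]=4, slow++,fast++
slow=2 fast=3: a[fast]=6≠a[slow]=4 write a[3]=6, slow++,fast++
slow=3 fast=4: a[fast]=7≠a[slow]=6 write a[4]=7, slow++,fast++
slow=4 fast=5: a[fast]=7=a[slow] dup, fast++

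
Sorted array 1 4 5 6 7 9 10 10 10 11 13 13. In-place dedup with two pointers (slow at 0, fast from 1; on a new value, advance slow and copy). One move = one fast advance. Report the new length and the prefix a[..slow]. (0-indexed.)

length 9; prefix = [1, 4, 5, 6, 7, 9, 10, 11, 13]

(s=0,f=1) a[fast]=4≠a[slow]=1 write a[1]=4 → slow++,fast++
(s=1,f=2) a[fast]=5≠a[slow]=4 write a[2]=5 → slow++,fast++
(s=2,f=3) a[fast]=6≠a[slow]=5 write a[3]=6 → slow++,fast++
(s=3,f=4) a[fast]=7≠a[slow]=6 write a[4]=7 → slow++,fast++
(s=4,f=5) a[fast]=9≠a[slow]=7 write a[5]=9 → slow++,fast++
(s=5,f=6) a[fast]=10≠a[slow]=9 write a[6]=10 → slow++,fast++
(s=6,f=7) a[fast]=10=a[slow] dup → fast++
(s=6,f=8) a[fast]=10=a[slow] dup → fast++
(s=6,f=9) a[fast]=11≠a[slow]=10 write a[7]=11 → slow++,fast++
(s=7,f=10) a[fast]=13≠a[slow]=11 write a[8]=13 → slow++,fast++
(s=8,f=11) a[fast]=13=a[slow] dup → fast++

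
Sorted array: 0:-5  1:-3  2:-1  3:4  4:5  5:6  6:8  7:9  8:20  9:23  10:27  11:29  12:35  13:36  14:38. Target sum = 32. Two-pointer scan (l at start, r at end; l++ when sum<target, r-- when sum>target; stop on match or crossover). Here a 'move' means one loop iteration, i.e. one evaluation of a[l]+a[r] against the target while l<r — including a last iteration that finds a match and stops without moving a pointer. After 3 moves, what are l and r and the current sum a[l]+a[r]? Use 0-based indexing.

[0,14] -5+38=33 >32 → r--
[0,13] -5+36=31 <32 → l++
[1,13] -3+36=33 >32 → r--

l=1, r=12, sum=32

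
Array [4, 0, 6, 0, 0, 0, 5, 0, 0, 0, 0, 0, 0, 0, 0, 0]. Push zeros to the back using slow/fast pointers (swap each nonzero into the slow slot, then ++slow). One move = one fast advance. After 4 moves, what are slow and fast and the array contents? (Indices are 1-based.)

(s=1,f=1) a[fast]=4≠0 swap→a[1]=4 → slow++,fast++
(s=2,f=2) a[fast]=0 → fast++
(s=2,f=3) a[fast]=6≠0 swap→a[2]=6 → slow++,fast++
(s=3,f=4) a[fast]=0 → fast++

slow=3, fast=5, a=[4, 6, 0, 0, 0, 0, 5, 0, 0, 0, 0, 0, 0, 0, 0, 0]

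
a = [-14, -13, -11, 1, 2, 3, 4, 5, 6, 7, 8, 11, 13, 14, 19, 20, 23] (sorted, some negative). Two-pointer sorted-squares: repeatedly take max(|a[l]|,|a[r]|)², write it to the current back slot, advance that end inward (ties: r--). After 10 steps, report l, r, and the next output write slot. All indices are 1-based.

l=1 r=17: |-14|<=|23| out[17]=529, r--
l=1 r=16: |-14|<=|20| out[16]=400, r--
l=1 r=15: |-14|<=|19| out[15]=361, r--
l=1 r=14: |-14|<=|14| out[14]=196, r--
l=1 r=13: |-14|>|13| out[13]=196, l++
l=2 r=13: |-13|<=|13| out[12]=169, r--
l=2 r=12: |-13|>|11| out[11]=169, l++
l=3 r=12: |-11|<=|11| out[10]=121, r--
l=3 r=11: |-11|>|8| out[9]=121, l++
l=4 r=11: |1|<=|8| out[8]=64, r--

l=4, r=10, next write slot=7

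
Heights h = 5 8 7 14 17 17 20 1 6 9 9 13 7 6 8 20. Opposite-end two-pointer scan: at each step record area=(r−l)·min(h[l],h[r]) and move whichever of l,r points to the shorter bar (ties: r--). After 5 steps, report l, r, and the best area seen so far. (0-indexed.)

l=5, r=15, best area=187

[0,15] min(5,20)*15=75 best=75 * → l++
[1,15] min(8,20)*14=112 best=112 * → l++
[2,15] min(7,20)*13=91 best=112 → l++
[3,15] min(14,20)*12=168 best=168 * → l++
[4,15] min(17,20)*11=187 best=187 * → l++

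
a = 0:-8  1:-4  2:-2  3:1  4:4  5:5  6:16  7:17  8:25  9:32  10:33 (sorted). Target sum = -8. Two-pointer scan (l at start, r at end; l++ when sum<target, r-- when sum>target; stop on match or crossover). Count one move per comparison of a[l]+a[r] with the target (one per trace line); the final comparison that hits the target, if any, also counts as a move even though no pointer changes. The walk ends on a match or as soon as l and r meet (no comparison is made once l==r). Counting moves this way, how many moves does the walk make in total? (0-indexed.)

10 moves

[0,10] -8+33=25 >-8 → r--
[0,9] -8+32=24 >-8 → r--
[0,8] -8+25=17 >-8 → r--
[0,7] -8+17=9 >-8 → r--
[0,6] -8+16=8 >-8 → r--
[0,5] -8+5=-3 >-8 → r--
[0,4] -8+4=-4 >-8 → r--
[0,3] -8+1=-7 >-8 → r--
[0,2] -8+-2=-10 <-8 → l++
[1,2] -4+-2=-6 >-8 → r--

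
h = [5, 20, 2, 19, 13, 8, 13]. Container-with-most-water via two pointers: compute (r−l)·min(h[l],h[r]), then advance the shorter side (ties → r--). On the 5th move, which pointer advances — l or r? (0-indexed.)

r

l=0 r=6: min(5,13)*6=30 best=30 *, l++
l=1 r=6: min(20,13)*5=65 best=65 *, r--
l=1 r=5: min(20,8)*4=32 best=65, r--
l=1 r=4: min(20,13)*3=39 best=65, r--
l=1 r=3: min(20,19)*2=38 best=65, r--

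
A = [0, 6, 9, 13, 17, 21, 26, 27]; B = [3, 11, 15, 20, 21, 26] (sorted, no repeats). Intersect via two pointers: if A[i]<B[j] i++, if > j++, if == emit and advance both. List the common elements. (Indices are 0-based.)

i=0 j=0: 0<3, i++
i=1 j=0: 6>3, j++
i=1 j=1: 6<11, i++
i=2 j=1: 9<11, i++
i=3 j=1: 13>11, j++
i=3 j=2: 13<15, i++
i=4 j=2: 17>15, j++
i=4 j=3: 17<20, i++
i=5 j=3: 21>20, j++
i=5 j=4: 21==21 emit, i++,j++
i=6 j=5: 26==26 emit, i++,j++

intersection = [21, 26]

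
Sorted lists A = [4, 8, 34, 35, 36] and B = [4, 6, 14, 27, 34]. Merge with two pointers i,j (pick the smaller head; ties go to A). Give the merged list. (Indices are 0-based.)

i=0 j=0: A[i]=4<=B[j]=4 take 4, i++
i=1 j=0: A[i]=8>B[j]=4 take 4, j++
i=1 j=1: A[i]=8>B[j]=6 take 6, j++
i=1 j=2: A[i]=8<=B[j]=14 take 8, i++
i=2 j=2: A[i]=34>B[j]=14 take 14, j++
i=2 j=3: A[i]=34>B[j]=27 take 27, j++
i=2 j=4: A[i]=34<=B[j]=34 take 34, i++
i=3 j=4: A[i]=35>B[j]=34 take 34, j++
i=3 j=5: B done, take A[i]=35, i++
i=4 j=5: B done, take A[i]=36, i++

[4, 4, 6, 8, 14, 27, 34, 34, 35, 36]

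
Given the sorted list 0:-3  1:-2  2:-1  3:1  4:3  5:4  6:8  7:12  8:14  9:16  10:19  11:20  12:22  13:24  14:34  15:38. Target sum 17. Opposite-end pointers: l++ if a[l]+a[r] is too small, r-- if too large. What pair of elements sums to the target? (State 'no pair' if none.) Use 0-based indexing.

(-3, 20)

[0,15] -3+38=35 >17 → r--
[0,14] -3+34=31 >17 → r--
[0,13] -3+24=21 >17 → r--
[0,12] -3+22=19 >17 → r--
[0,11] -3+20=17 → found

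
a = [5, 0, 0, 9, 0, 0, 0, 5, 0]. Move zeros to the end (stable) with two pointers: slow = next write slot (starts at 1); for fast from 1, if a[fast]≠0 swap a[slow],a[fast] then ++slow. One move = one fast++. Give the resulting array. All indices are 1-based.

[5, 9, 5, 0, 0, 0, 0, 0, 0]

slow=1 fast=1: a[fast]=5≠0 swap→a[1]=5, slow++,fast++
slow=2 fast=2: a[fast]=0, fast++
slow=2 fast=3: a[fast]=0, fast++
slow=2 fast=4: a[fast]=9≠0 swap→a[2]=9, slow++,fast++
slow=3 fast=5: a[fast]=0, fast++
slow=3 fast=6: a[fast]=0, fast++
slow=3 fast=7: a[fast]=0, fast++
slow=3 fast=8: a[fast]=5≠0 swap→a[3]=5, slow++,fast++
slow=4 fast=9: a[fast]=0, fast++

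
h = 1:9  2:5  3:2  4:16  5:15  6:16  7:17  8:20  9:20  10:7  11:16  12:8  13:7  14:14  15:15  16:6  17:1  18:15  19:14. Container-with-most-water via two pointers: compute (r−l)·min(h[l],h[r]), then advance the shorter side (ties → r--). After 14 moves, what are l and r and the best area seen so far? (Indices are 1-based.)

l=1 r=19: min(9,14)*18=162 best=162 *, l++
l=2 r=19: min(5,14)*17=85 best=162, l++
l=3 r=19: min(2,14)*16=32 best=162, l++
l=4 r=19: min(16,14)*15=210 best=210 *, r--
l=4 r=18: min(16,15)*14=210 best=210, r--
l=4 r=17: min(16,1)*13=13 best=210, r--
l=4 r=16: min(16,6)*12=72 best=210, r--
l=4 r=15: min(16,15)*11=165 best=210, r--
l=4 r=14: min(16,14)*10=140 best=210, r--
l=4 r=13: min(16,7)*9=63 best=210, r--
l=4 r=12: min(16,8)*8=64 best=210, r--
l=4 r=11: min(16,16)*7=112 best=210, r--
l=4 r=10: min(16,7)*6=42 best=210, r--
l=4 r=9: min(16,20)*5=80 best=210, l++

l=5, r=9, best area=210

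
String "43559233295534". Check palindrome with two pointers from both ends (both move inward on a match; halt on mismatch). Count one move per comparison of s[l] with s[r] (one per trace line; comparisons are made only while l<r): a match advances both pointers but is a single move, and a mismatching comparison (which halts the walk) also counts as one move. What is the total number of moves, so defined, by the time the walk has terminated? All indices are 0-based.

l=0 r=13: '4'=='4', l++,r--
l=1 r=12: '3'=='3', l++,r--
l=2 r=11: '5'=='5', l++,r--
l=3 r=10: '5'=='5', l++,r--
l=4 r=9: '9'=='9', l++,r--
l=5 r=8: '2'=='2', l++,r--
l=6 r=7: '3'=='3', l++,r--

7 moves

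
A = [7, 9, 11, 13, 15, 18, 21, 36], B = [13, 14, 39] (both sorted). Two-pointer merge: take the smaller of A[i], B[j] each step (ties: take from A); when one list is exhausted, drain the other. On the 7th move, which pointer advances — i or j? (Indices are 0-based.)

[i=0,j=0] A[i]=7<=B[j]=13 take 7 → i++
[i=1,j=0] A[i]=9<=B[j]=13 take 9 → i++
[i=2,j=0] A[i]=11<=B[j]=13 take 11 → i++
[i=3,j=0] A[i]=13<=B[j]=13 take 13 → i++
[i=4,j=0] A[i]=15>B[j]=13 take 13 → j++
[i=4,j=1] A[i]=15>B[j]=14 take 14 → j++
[i=4,j=2] A[i]=15<=B[j]=39 take 15 → i++

i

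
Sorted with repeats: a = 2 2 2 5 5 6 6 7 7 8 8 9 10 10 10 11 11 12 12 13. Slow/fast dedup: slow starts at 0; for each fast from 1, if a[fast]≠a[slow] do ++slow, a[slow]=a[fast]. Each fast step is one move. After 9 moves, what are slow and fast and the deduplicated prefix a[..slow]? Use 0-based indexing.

(s=0,f=1) a[fast]=2=a[slow] dup → fast++
(s=0,f=2) a[fast]=2=a[slow] dup → fast++
(s=0,f=3) a[fast]=5≠a[slow]=2 write a[1]=5 → slow++,fast++
(s=1,f=4) a[fast]=5=a[slow] dup → fast++
(s=1,f=5) a[fast]=6≠a[slow]=5 write a[2]=6 → slow++,fast++
(s=2,f=6) a[fast]=6=a[slow] dup → fast++
(s=2,f=7) a[fast]=7≠a[slow]=6 write a[3]=7 → slow++,fast++
(s=3,f=8) a[fast]=7=a[slow] dup → fast++
(s=3,f=9) a[fast]=8≠a[slow]=7 write a[4]=8 → slow++,fast++

slow=4, fast=10, prefix=[2, 5, 6, 7, 8]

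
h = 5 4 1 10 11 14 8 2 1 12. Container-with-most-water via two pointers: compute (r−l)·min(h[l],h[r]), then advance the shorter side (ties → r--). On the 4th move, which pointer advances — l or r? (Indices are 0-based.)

l

[0,9] min(5,12)*9=45 best=45 * → l++
[1,9] min(4,12)*8=32 best=45 → l++
[2,9] min(1,12)*7=7 best=45 → l++
[3,9] min(10,12)*6=60 best=60 * → l++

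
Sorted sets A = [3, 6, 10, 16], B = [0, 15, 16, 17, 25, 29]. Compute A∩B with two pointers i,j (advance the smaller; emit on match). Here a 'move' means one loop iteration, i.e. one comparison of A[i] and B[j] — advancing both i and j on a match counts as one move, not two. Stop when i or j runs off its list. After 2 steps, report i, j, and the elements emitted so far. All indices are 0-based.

i=0 j=0: 3>0, j++
i=0 j=1: 3<15, i++

i=1, j=1, emitted=[]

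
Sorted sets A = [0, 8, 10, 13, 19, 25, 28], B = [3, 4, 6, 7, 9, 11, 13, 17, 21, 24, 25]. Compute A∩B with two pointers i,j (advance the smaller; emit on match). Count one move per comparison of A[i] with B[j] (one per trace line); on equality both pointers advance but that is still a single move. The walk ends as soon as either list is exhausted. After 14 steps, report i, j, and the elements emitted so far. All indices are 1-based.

[i=1,j=1] 0<3 → i++
[i=2,j=1] 8>3 → j++
[i=2,j=2] 8>4 → j++
[i=2,j=3] 8>6 → j++
[i=2,j=4] 8>7 → j++
[i=2,j=5] 8<9 → i++
[i=3,j=5] 10>9 → j++
[i=3,j=6] 10<11 → i++
[i=4,j=6] 13>11 → j++
[i=4,j=7] 13==13 emit → i++,j++
[i=5,j=8] 19>17 → j++
[i=5,j=9] 19<21 → i++
[i=6,j=9] 25>21 → j++
[i=6,j=10] 25>24 → j++

i=6, j=11, emitted=[13]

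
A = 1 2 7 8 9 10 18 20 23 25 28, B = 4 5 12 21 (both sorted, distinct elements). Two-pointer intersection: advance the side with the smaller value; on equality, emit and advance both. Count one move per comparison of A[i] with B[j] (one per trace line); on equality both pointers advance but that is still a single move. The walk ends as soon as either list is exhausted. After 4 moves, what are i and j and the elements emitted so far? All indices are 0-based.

i=2, j=2, emitted=[]

i=0 j=0: 1<4, i++
i=1 j=0: 2<4, i++
i=2 j=0: 7>4, j++
i=2 j=1: 7>5, j++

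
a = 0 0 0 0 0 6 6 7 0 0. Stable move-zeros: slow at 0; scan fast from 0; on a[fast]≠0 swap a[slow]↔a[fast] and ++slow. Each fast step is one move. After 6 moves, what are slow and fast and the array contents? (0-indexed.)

slow=1, fast=6, a=[6, 0, 0, 0, 0, 0, 6, 7, 0, 0]

slow=0 fast=0: a[fast]=0, fast++
slow=0 fast=1: a[fast]=0, fast++
slow=0 fast=2: a[fast]=0, fast++
slow=0 fast=3: a[fast]=0, fast++
slow=0 fast=4: a[fast]=0, fast++
slow=0 fast=5: a[fast]=6≠0 swap→a[0]=6, slow++,fast++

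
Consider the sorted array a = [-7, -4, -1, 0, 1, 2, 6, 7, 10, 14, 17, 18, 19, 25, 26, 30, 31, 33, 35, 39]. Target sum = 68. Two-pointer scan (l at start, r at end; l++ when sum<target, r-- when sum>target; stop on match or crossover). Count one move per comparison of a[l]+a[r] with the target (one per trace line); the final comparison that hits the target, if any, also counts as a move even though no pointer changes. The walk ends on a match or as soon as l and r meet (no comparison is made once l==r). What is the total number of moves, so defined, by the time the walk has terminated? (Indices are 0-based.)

l=0 r=19: -7+39=32 <68, l++
l=1 r=19: -4+39=35 <68, l++
l=2 r=19: -1+39=38 <68, l++
l=3 r=19: 0+39=39 <68, l++
l=4 r=19: 1+39=40 <68, l++
l=5 r=19: 2+39=41 <68, l++
l=6 r=19: 6+39=45 <68, l++
l=7 r=19: 7+39=46 <68, l++
l=8 r=19: 10+39=49 <68, l++
l=9 r=19: 14+39=53 <68, l++
l=10 r=19: 17+39=56 <68, l++
l=11 r=19: 18+39=57 <68, l++
l=12 r=19: 19+39=58 <68, l++
l=13 r=19: 25+39=64 <68, l++
l=14 r=19: 26+39=65 <68, l++
l=15 r=19: 30+39=69 >68, r--
l=15 r=18: 30+35=65 <68, l++
l=16 r=18: 31+35=66 <68, l++
l=17 r=18: 33+35=68, found

19 moves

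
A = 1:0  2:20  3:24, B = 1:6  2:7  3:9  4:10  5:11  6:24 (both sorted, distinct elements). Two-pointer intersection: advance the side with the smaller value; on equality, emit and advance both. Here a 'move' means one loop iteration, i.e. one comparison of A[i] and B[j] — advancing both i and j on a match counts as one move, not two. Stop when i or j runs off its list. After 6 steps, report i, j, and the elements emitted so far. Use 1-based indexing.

i=1 j=1: 0<6, i++
i=2 j=1: 20>6, j++
i=2 j=2: 20>7, j++
i=2 j=3: 20>9, j++
i=2 j=4: 20>10, j++
i=2 j=5: 20>11, j++

i=2, j=6, emitted=[]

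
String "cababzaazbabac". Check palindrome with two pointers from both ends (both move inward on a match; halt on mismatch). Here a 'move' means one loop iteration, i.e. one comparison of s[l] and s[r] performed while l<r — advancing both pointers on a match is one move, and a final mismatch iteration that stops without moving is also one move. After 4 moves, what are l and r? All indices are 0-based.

l=4, r=9

[0,13] 'c'=='c' → l++,r--
[1,12] 'a'=='a' → l++,r--
[2,11] 'b'=='b' → l++,r--
[3,10] 'a'=='a' → l++,r--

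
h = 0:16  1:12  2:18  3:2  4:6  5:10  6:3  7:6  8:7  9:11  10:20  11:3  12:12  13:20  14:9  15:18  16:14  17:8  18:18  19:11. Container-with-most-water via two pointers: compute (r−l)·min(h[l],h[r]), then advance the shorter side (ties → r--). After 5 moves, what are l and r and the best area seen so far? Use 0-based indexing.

l=2, r=16, best area=288

l=0 r=19: min(16,11)*19=209 best=209 *, r--
l=0 r=18: min(16,18)*18=288 best=288 *, l++
l=1 r=18: min(12,18)*17=204 best=288, l++
l=2 r=18: min(18,18)*16=288 best=288, r--
l=2 r=17: min(18,8)*15=120 best=288, r--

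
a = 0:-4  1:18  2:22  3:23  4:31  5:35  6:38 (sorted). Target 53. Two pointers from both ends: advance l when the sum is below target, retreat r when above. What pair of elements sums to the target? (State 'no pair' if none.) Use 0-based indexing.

(18, 35)

[0,6] -4+38=34 <53 → l++
[1,6] 18+38=56 >53 → r--
[1,5] 18+35=53 → found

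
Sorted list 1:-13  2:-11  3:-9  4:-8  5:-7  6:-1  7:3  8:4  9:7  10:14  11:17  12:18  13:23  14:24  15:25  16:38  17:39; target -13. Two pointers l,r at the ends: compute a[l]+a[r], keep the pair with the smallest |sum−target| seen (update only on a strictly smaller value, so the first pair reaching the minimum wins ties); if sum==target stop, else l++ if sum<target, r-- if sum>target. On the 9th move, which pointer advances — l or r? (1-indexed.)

l=1 r=17: -13+39=26 d=39 *, r--
l=1 r=16: -13+38=25 d=38 *, r--
l=1 r=15: -13+25=12 d=25 *, r--
l=1 r=14: -13+24=11 d=24 *, r--
l=1 r=13: -13+23=10 d=23 *, r--
l=1 r=12: -13+18=5 d=18 *, r--
l=1 r=11: -13+17=4 d=17 *, r--
l=1 r=10: -13+14=1 d=14 *, r--
l=1 r=9: -13+7=-6 d=7 *, r--

r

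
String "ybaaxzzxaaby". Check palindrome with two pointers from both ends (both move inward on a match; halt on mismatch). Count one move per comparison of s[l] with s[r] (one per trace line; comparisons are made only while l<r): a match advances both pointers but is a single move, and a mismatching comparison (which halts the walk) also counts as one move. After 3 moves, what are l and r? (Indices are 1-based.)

l=4, r=9

[1,12] 'y'=='y' → l++,r--
[2,11] 'b'=='b' → l++,r--
[3,10] 'a'=='a' → l++,r--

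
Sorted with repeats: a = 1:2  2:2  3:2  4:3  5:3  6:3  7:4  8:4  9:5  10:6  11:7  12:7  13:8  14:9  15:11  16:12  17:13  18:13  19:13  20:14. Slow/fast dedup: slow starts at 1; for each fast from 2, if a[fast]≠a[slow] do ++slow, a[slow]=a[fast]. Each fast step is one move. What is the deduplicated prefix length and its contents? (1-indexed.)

(s=1,f=2) a[fast]=2=a[slow] dup → fast++
(s=1,f=3) a[fast]=2=a[slow] dup → fast++
(s=1,f=4) a[fast]=3≠a[slow]=2 write a[2]=3 → slow++,fast++
(s=2,f=5) a[fast]=3=a[slow] dup → fast++
(s=2,f=6) a[fast]=3=a[slow] dup → fast++
(s=2,f=7) a[fast]=4≠a[slow]=3 write a[3]=4 → slow++,fast++
(s=3,f=8) a[fast]=4=a[slow] dup → fast++
(s=3,f=9) a[fast]=5≠a[slow]=4 write a[4]=5 → slow++,fast++
(s=4,f=10) a[fast]=6≠a[slow]=5 write a[5]=6 → slow++,fast++
(s=5,f=11) a[fast]=7≠a[slow]=6 write a[6]=7 → slow++,fast++
(s=6,f=12) a[fast]=7=a[slow] dup → fast++
(s=6,f=13) a[fast]=8≠a[slow]=7 write a[7]=8 → slow++,fast++
(s=7,f=14) a[fast]=9≠a[slow]=8 write a[8]=9 → slow++,fast++
(s=8,f=15) a[fast]=11≠a[slow]=9 write a[9]=11 → slow++,fast++
(s=9,f=16) a[fast]=12≠a[slow]=11 write a[10]=12 → slow++,fast++
(s=10,f=17) a[fast]=13≠a[slow]=12 write a[11]=13 → slow++,fast++
(s=11,f=18) a[fast]=13=a[slow] dup → fast++
(s=11,f=19) a[fast]=13=a[slow] dup → fast++
(s=11,f=20) a[fast]=14≠a[slow]=13 write a[12]=14 → slow++,fast++

length 12; prefix = [2, 3, 4, 5, 6, 7, 8, 9, 11, 12, 13, 14]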